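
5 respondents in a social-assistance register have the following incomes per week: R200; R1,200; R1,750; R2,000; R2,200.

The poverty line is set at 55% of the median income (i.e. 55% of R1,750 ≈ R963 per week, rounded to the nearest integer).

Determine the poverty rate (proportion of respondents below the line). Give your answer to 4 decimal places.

0.2000

1 of the 5 respondents have income below R963.
H = 1/5 = 0.2000.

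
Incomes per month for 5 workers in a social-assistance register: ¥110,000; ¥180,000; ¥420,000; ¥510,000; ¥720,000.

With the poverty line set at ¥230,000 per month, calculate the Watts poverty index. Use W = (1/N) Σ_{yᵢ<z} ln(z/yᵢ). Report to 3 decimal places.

Poor units: ¥110,000, ¥180,000 (q = 2 of N = 5).
ln(z/y) terms: ln(230000/110000) = 0.7376; ln(230000/180000) = 0.2451.
W = 0.982721 / 5 = 0.197.

0.197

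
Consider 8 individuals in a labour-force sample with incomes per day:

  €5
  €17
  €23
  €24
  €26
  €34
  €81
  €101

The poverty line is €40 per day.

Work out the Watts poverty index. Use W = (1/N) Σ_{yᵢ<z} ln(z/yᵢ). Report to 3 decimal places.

0.574

Poor units: €5, €17, €23, €24, €26, €34 (q = 6 of N = 8).
Log shortfalls: ln(40/5) = 2.0794; ln(40/17) = 0.8557; ln(40/23) = 0.5534; ln(40/24) = 0.5108; ln(40/26) = 0.4308; ln(40/34) = 0.1625.
W = 4.592620 / 8 = 0.574.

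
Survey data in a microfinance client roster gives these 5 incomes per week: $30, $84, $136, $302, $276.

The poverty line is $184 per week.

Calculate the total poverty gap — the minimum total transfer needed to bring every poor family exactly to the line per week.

$302

Below the line: $30, $84, $136 (q = 3 of N = 5).
Individual gaps: 184−30 = 154; 184−84 = 100; 184−136 = 48.
Aggregate gap = $302.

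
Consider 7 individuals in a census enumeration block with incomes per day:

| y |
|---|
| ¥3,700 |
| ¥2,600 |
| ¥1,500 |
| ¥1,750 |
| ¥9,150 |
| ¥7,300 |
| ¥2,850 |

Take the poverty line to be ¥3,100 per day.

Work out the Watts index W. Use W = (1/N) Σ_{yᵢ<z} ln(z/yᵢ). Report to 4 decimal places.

0.2225

Below z: ¥1,500, ¥1,750, ¥2,600, ¥2,850 (q = 4 of N = 7).
ln(z/y) terms: ln(3100/1500) = 0.7259; ln(3100/1750) = 0.5718; ln(3100/2600) = 0.1759; ln(3100/2850) = 0.0841.
W = 1.557697 / 7 = 0.2225.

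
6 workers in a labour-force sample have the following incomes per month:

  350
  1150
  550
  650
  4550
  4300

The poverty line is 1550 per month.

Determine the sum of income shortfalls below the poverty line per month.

3500

Below the line: 350, 550, 650, 1150 (q = 4 of N = 6).
Individual gaps: 1550−350 = 1200; 1550−550 = 1000; 1550−650 = 900; 1550−1150 = 400.
Aggregate gap = 3500.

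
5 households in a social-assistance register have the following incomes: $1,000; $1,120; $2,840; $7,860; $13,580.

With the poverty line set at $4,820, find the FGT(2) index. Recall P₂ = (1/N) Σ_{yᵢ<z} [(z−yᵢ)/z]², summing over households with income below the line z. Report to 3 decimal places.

Incomes under z: $1,000, $1,120, $2,840 (q = 3 of N = 5).
Gap ratios (z−y)/z: (4820−1000)/4820 = 0.7925; (4820−1120)/4820 = 0.7676; (4820−2840)/4820 = 0.4108.
Squared: 0.6281; 0.5893; 0.1687.
Sum = 1.386116; P₂ = 1.386116 / 5 = 0.277.

0.277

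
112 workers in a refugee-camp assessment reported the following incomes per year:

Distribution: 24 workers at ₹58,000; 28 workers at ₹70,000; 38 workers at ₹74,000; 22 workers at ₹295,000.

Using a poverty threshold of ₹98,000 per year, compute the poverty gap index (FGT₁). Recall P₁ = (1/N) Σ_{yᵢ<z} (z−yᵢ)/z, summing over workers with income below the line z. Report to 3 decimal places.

Below the line: 24×₹58,000, 28×₹70,000, 38×₹74,000 (q = 90 of N = 112).
Gap ratios (z−y)/z: (98000−58000)/98000 = 0.4082 (×24); (98000−70000)/98000 = 0.2857 (×28); (98000−74000)/98000 = 0.2449 (×38).
Sum of shortfalls = 27.102041; P₁ averages over all N: 27.102041 / 112 = 0.242.

0.242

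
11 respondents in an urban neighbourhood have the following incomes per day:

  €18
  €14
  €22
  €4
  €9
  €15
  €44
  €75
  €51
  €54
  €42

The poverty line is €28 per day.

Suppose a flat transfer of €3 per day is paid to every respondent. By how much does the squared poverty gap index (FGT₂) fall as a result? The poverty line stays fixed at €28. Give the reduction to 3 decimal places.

Before: below the line — €4, €9, €14, €15, €18, €22; squared poverty gap index (FGT₂) = 0.16674.
After the €3 transfer: below the line — €7, €12, €17, €18, €21, €25; squared poverty gap index (FGT₂) = 0.11317.
Reduction = 0.16674 − 0.11317 = 0.054.

0.054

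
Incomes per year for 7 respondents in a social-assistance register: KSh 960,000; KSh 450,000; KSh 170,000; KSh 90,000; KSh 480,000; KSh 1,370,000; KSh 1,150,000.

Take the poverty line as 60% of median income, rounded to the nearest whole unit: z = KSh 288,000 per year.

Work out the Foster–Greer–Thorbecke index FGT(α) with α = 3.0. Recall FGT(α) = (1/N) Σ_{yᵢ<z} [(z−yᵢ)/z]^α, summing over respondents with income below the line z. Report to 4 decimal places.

Below the line: KSh 90,000, KSh 170,000 (q = 2 of N = 7).
Shortfall ratios: (288000−90000)/288000 = 0.6875; (288000−170000)/288000 = 0.4097.
Raised to α = 3.0: 0.32495; 0.06878.
Sum = 0.393732; FGT(3.0) = 0.393732 / 7 = 0.0562.

0.0562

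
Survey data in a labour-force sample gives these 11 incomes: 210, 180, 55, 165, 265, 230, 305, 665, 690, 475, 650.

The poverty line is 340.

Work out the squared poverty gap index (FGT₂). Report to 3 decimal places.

Poor units: 55, 165, 180, 210, 230, 265, 305 (q = 7 of N = 11).
Relative gaps: (340−55)/340 = 0.8382; (340−165)/340 = 0.5147; (340−180)/340 = 0.4706; (340−210)/340 = 0.3824; (340−230)/340 = 0.3235; (340−265)/340 = 0.2206; (340−305)/340 = 0.1029.
Squared: 0.7026; 0.2649; 0.2215; 0.1462; 0.1047; 0.0487; 0.0106.
Sum = 1.499135; P₂ = 1.499135 / 11 = 0.136.

0.136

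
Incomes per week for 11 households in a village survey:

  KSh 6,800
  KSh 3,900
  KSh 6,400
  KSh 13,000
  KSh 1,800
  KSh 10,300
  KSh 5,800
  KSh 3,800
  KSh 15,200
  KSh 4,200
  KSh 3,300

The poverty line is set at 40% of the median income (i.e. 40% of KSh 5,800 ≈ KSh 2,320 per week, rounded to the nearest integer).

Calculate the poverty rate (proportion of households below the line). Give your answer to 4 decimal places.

0.0909

1 of the 11 households have income below KSh 2,320.
H = 1/11 = 0.0909.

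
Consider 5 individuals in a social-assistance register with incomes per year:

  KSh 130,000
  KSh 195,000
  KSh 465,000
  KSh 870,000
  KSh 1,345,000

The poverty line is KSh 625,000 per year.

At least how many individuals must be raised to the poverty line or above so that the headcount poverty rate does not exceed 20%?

Currently q = 3 of N = 5 are below the line (H = 0.600).
A headcount ratio of at most 20% allows at most ⌊0.20 × 5⌋ = 1 poor individuals.
So at least 3 − 1 = 2 must be lifted.

2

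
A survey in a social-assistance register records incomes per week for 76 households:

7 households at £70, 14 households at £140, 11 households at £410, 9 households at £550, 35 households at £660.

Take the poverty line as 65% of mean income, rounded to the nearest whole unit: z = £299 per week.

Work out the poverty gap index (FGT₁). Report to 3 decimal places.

0.169

Below z: 7×£70, 14×£140 (q = 21 of N = 76).
Relative gaps: (299−70)/299 = 0.7659 (×7); (299−140)/299 = 0.5318 (×14).
Σ = 12.806020. Dividing by the full population N = 76 gives P₁ = 0.169.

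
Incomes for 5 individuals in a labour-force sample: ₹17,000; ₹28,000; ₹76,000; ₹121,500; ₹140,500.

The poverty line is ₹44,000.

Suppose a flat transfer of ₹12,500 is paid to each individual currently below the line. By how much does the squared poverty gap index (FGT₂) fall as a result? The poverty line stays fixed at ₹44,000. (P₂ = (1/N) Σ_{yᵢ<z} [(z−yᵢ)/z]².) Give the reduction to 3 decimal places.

Before: below the line — ₹17,000, ₹28,000; squared poverty gap index (FGT₂) = 0.10176.
After the ₹12,500 transfer: below the line — ₹29,500, ₹40,500; squared poverty gap index (FGT₂) = 0.02299.
Reduction = 0.10176 − 0.02299 = 0.079.

0.079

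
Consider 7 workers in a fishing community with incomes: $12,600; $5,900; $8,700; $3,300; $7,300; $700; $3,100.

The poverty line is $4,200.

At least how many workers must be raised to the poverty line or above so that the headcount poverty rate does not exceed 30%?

1

Currently q = 3 of N = 7 are below the line (H = 0.429).
A headcount ratio of at most 30% allows at most ⌊0.30 × 7⌋ = 2 poor workers.
So at least 3 − 2 = 1 must be lifted.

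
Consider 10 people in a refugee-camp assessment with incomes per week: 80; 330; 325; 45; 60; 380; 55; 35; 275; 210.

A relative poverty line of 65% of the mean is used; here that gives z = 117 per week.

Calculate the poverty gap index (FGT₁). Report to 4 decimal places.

Poor units: 35, 45, 55, 60, 80 (q = 5 of N = 10).
Normalized shortfalls: (117−35)/117 = 0.7009; (117−45)/117 = 0.6154; (117−55)/117 = 0.5299; (117−60)/117 = 0.4872; (117−80)/117 = 0.3162.
Σ = 2.649573. Dividing by the full population N = 10 gives P₁ = 0.2650.

0.2650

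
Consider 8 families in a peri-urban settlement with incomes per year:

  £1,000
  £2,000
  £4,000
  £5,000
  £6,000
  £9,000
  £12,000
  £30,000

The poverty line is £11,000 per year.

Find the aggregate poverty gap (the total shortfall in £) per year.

£39,000

Below z: £1,000, £2,000, £4,000, £5,000, £6,000, £9,000 (q = 6 of N = 8).
Individual gaps: 11000−1000 = 10000; 11000−2000 = 9000; 11000−4000 = 7000; 11000−5000 = 6000; 11000−6000 = 5000; 11000−9000 = 2000.
Aggregate gap = £39,000.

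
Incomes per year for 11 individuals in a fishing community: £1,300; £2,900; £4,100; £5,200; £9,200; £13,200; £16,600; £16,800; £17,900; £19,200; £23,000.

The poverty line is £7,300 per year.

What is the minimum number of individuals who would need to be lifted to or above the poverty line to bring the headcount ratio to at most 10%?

Currently q = 4 of N = 11 are below the line (H = 0.364).
A headcount ratio of at most 10% allows at most ⌊0.10 × 11⌋ = 1 poor individuals.
So at least 4 − 1 = 3 must be lifted.

3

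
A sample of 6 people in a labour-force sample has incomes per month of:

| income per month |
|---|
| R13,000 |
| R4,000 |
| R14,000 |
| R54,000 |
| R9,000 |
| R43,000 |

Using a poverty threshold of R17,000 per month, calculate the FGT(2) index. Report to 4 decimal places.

0.1488

Incomes under z: R4,000, R9,000, R13,000, R14,000 (q = 4 of N = 6).
Shortfall ratios: (17000−4000)/17000 = 0.7647; (17000−9000)/17000 = 0.4706; (17000−13000)/17000 = 0.2353; (17000−14000)/17000 = 0.1765.
Squared: 0.5848; 0.2215; 0.0554; 0.0311.
Sum = 0.892734; P₂ = 0.892734 / 6 = 0.1488.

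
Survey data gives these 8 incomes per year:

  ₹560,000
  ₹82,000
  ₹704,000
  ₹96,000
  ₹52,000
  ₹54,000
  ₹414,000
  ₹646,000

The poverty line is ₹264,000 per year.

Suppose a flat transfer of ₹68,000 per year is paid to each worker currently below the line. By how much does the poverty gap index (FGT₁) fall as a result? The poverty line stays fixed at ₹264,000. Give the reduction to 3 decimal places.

0.129

Before: below the line — ₹52,000, ₹54,000, ₹82,000, ₹96,000; poverty gap index (FGT₁) = 0.36553.
After the ₹68,000 transfer: below the line — ₹120,000, ₹122,000, ₹150,000, ₹164,000; poverty gap index (FGT₁) = 0.23674.
Reduction = 0.36553 − 0.23674 = 0.129.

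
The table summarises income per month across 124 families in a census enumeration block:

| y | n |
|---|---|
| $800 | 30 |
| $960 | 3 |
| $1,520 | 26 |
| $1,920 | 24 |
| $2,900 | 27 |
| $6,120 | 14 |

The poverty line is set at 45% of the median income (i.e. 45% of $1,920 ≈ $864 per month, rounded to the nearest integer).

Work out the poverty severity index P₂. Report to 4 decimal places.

Below z: 30×$800 (q = 30 of N = 124).
Gap ratios (z−y)/z: (864−800)/864 = 0.0741 (×30).
Squared: 0.0055 (×30).
Sum = 0.164609; P₂ = 0.164609 / 124 = 0.0013.

0.0013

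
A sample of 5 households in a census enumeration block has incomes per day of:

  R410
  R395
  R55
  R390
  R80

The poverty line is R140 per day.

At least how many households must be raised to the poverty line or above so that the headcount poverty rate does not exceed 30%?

1

2 of the 5 households are poor, so H = 2/5 = 0.400.
A headcount ratio of at most 30% allows at most ⌊0.30 × 5⌋ = 1 poor households.
So at least 2 − 1 = 1 must be lifted.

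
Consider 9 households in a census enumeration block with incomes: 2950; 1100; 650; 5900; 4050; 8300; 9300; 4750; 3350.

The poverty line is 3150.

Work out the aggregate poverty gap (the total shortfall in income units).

4750

Below the line: 650, 1100, 2950 (q = 3 of N = 9).
Individual gaps: 3150−650 = 2500; 3150−1100 = 2050; 3150−2950 = 200.
Aggregate gap = 4750.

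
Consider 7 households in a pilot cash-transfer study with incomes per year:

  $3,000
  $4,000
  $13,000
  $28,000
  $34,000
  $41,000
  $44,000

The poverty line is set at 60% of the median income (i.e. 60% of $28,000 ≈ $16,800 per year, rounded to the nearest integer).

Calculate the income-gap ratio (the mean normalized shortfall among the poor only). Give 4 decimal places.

Below z: $3,000, $4,000, $13,000 (q = 3 of N = 7).
Relative gaps: 0.8214, 0.7619, 0.2262; sum = 1.809524.
I averages over the q = 3 poor units only: 1.809524 / 3 = 0.6032.

0.6032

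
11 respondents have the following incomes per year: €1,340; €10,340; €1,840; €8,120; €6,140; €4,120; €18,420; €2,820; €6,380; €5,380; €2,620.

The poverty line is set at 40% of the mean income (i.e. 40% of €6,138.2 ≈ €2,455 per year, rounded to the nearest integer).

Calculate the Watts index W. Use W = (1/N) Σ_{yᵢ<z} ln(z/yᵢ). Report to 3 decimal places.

Below z: €1,340, €1,840 (q = 2 of N = 11).
Log gaps: ln(2455/1340) = 0.6055; ln(2455/1840) = 0.2884.
W = 0.893818 / 11 = 0.081.

0.081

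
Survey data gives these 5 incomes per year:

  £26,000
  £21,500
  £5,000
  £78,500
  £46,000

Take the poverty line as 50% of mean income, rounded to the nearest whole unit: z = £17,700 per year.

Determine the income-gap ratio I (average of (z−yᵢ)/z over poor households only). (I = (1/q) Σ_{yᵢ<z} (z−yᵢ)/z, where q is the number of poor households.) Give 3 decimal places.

0.718

Poor units: £5,000 (q = 1 of N = 5).
Relative gaps: 0.7175; sum = 0.717514.
I averages over the q = 1 poor units only: 0.717514 / 1 = 0.718.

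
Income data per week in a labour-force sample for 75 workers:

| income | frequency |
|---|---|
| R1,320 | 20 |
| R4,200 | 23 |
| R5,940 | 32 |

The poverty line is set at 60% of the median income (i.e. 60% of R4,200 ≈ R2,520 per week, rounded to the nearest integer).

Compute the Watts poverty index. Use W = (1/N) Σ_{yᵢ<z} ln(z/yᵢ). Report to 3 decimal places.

0.172

Below z: 20×R1,320 (q = 20 of N = 75).
Log gaps: ln(2520/1320) = 0.6466 (×20).
W = 12.932543 / 75 = 0.172.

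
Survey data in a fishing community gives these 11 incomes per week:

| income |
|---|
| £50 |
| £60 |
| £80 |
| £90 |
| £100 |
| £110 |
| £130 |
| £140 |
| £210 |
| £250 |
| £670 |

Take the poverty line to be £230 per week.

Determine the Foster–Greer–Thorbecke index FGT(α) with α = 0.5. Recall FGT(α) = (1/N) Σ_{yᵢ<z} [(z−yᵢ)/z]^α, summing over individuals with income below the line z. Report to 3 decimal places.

0.581

Below the line: £50, £60, £80, £90, £100, £110, £130, £140, £210 (q = 9 of N = 11).
Gap ratios (z−y)/z: (230−50)/230 = 0.7826; (230−60)/230 = 0.7391; (230−80)/230 = 0.6522; (230−90)/230 = 0.6087; (230−100)/230 = 0.5652; (230−110)/230 = 0.5217; (230−130)/230 = 0.4348; (230−140)/230 = 0.3913; (230−210)/230 = 0.0870.
Raised to α = 0.5: 0.88465; 0.85973; 0.80757; 0.78019; 0.75181; 0.72232; 0.65938; 0.62554; 0.29488.
Sum = 6.386073; FGT(0.5) = 6.386073 / 11 = 0.581.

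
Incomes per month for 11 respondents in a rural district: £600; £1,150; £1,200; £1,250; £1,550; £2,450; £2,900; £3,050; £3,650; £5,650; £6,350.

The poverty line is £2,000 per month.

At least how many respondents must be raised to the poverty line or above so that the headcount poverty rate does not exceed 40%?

Currently q = 5 of N = 11 are below the line (H = 0.455).
A headcount ratio of at most 40% allows at most ⌊0.40 × 11⌋ = 4 poor respondents.
So at least 5 − 4 = 1 must be lifted.

1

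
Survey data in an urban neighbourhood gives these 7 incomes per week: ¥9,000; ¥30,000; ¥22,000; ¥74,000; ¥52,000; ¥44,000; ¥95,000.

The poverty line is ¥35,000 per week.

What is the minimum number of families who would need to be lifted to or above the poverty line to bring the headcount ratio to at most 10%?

Currently q = 3 of N = 7 are below the line (H = 0.429).
A headcount ratio of at most 10% allows at most ⌊0.10 × 7⌋ = 0 poor families.
So at least 3 − 0 = 3 must be lifted.

3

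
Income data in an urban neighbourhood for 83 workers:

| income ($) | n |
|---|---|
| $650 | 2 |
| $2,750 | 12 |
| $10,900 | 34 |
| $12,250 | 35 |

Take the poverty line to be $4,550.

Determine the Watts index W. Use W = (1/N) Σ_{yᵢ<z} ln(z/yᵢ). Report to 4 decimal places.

Below the line: 2×$650, 12×$2,750 (q = 14 of N = 83).
Log shortfalls: ln(4550/650) = 1.9459 (×2); ln(4550/2750) = 0.5035 (×12).
W = 9.934136 / 83 = 0.1197.

0.1197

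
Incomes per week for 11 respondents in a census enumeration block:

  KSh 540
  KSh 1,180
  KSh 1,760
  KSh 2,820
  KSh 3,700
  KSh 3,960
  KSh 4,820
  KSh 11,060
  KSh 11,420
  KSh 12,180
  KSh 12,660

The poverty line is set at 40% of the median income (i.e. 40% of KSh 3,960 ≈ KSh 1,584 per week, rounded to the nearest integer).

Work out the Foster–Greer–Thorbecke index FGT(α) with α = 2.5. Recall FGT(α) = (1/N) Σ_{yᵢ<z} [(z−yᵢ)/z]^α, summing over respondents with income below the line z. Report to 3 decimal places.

Poor units: KSh 540, KSh 1,180 (q = 2 of N = 11).
Normalized shortfalls: (1584−540)/1584 = 0.6591; (1584−1180)/1584 = 0.2551.
Raised to α = 2.5: 0.35267; 0.03285.
Sum = 0.385518; FGT(2.5) = 0.385518 / 11 = 0.035.

0.035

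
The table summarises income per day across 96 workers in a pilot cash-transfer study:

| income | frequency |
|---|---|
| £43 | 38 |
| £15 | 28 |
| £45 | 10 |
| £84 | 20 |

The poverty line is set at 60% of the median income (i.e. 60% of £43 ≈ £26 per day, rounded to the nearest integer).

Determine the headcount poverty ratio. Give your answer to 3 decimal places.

0.292

28 of the 96 workers have income below £26.
H = 28/96 = 0.292.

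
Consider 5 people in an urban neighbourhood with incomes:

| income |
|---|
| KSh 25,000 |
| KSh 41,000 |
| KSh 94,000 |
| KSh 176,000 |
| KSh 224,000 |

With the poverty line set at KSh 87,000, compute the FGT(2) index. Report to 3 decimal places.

0.157

Incomes under z: KSh 25,000, KSh 41,000 (q = 2 of N = 5).
Gap ratios (z−y)/z: (87000−25000)/87000 = 0.7126; (87000−41000)/87000 = 0.5287.
Squared: 0.5079; 0.2796.
Sum = 0.787422; P₂ = 0.787422 / 5 = 0.157.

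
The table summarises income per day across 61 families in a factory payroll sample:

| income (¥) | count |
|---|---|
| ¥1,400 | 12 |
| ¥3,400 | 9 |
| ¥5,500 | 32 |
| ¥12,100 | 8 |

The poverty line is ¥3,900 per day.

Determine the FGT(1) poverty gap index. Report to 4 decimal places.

0.1450

Below the line: 12×¥1,400, 9×¥3,400 (q = 21 of N = 61).
Relative gaps: (3900−1400)/3900 = 0.6410 (×12); (3900−3400)/3900 = 0.1282 (×9).
Σ = 8.846154. Dividing by the full population N = 61 gives P₁ = 0.1450.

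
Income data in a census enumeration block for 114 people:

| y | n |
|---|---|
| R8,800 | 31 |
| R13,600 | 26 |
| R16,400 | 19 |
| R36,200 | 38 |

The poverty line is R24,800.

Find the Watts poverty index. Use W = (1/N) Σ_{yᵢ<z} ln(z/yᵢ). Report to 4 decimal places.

Incomes under z: 31×R8,800, 26×R13,600, 19×R16,400 (q = 76 of N = 114).
Log gaps: ln(24800/8800) = 1.0361 (×31); ln(24800/13600) = 0.6008 (×26); ln(24800/16400) = 0.4136 (×19).
W = 55.596654 / 114 = 0.4877.

0.4877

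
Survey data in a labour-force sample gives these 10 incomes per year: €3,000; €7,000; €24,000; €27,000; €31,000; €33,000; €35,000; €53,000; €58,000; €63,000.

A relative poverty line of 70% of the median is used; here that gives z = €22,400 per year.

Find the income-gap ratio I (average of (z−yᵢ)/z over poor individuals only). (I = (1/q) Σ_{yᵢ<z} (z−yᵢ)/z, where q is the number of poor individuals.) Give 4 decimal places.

Below the line: €3,000, €7,000 (q = 2 of N = 10).
Shortfall ratios (z−y)/z: 0.8661, 0.6875; sum = 1.553571.
I averages over the q = 2 poor units only: 1.553571 / 2 = 0.7768.

0.7768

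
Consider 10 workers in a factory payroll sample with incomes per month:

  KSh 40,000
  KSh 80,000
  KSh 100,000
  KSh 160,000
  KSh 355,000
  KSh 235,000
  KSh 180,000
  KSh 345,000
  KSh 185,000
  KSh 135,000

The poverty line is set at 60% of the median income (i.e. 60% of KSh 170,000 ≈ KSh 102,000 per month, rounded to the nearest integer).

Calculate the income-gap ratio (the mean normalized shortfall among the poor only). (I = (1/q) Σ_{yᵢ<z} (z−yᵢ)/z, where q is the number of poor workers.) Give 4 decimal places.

0.2810

Below z: KSh 40,000, KSh 80,000, KSh 100,000 (q = 3 of N = 10).
Shortfall ratios (z−y)/z: 0.6078, 0.2157, 0.0196; sum = 0.843137.
I averages over the q = 3 poor units only: 0.843137 / 3 = 0.2810.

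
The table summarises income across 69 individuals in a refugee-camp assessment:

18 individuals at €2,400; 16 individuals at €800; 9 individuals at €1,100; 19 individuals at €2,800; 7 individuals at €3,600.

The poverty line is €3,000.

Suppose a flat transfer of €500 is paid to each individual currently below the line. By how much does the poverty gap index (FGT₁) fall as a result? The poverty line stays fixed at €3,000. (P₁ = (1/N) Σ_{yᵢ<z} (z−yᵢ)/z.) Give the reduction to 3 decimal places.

Before: below the line — 16×€800, 9×€1,100, 18×€2,400, 19×€2,800; poverty gap index (FGT₁) = 0.32319.
After the €500 transfer: below the line — 16×€1,300, 9×€1,600, 18×€2,900; poverty gap index (FGT₁) = 0.20097.
Reduction = 0.32319 − 0.20097 = 0.122.

0.122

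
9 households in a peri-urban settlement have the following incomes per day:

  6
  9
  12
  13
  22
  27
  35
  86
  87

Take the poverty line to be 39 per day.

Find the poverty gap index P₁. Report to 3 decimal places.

Incomes under z: 6, 9, 12, 13, 22, 27, 35 (q = 7 of N = 9).
Relative gaps: (39−6)/39 = 0.8462; (39−9)/39 = 0.7692; (39−12)/39 = 0.6923; (39−13)/39 = 0.6667; (39−22)/39 = 0.4359; (39−27)/39 = 0.3077; (39−35)/39 = 0.1026.
Sum of shortfalls = 3.820513; P₁ averages over all N: 3.820513 / 9 = 0.425.

0.425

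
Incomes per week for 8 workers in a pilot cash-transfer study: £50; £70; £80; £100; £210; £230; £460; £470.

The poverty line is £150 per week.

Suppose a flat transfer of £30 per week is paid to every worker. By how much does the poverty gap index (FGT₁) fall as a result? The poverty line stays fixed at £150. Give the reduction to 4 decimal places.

0.1000

Before: below the line — £50, £70, £80, £100; poverty gap index (FGT₁) = 0.250000.
After the £30 transfer: below the line — £80, £100, £110, £130; poverty gap index (FGT₁) = 0.150000.
Reduction = 0.250000 − 0.150000 = 0.1000.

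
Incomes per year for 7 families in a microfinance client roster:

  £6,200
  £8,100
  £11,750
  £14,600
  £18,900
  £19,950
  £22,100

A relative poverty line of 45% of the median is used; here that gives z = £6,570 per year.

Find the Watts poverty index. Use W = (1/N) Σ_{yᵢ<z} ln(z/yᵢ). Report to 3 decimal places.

Incomes under z: £6,200 (q = 1 of N = 7).
Log shortfalls: ln(6570/6200) = 0.0580.
W = 0.057965 / 7 = 0.008.

0.008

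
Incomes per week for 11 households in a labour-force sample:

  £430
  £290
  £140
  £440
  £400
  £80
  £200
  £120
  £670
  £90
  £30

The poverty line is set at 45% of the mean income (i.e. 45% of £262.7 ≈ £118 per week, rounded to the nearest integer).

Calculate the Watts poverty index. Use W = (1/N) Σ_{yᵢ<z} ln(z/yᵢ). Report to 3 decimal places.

Incomes under z: £30, £80, £90 (q = 3 of N = 11).
Log gaps: ln(118/30) = 1.3695; ln(118/80) = 0.3887; ln(118/90) = 0.2709.
W = 2.029020 / 11 = 0.184.

0.184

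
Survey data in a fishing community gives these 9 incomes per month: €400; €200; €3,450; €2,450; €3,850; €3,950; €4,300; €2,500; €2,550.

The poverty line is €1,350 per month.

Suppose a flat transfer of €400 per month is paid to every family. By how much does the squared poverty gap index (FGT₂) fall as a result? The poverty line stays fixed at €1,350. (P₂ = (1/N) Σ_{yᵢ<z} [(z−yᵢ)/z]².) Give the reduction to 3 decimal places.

Before: below the line — €200, €400; squared poverty gap index (FGT₂) = 0.13565.
After the €400 transfer: below the line — €600, €800; squared poverty gap index (FGT₂) = 0.05274.
Reduction = 0.13565 − 0.05274 = 0.083.

0.083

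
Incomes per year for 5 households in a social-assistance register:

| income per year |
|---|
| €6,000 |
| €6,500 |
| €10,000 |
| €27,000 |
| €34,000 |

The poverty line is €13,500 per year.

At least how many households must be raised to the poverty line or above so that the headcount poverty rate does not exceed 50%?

1

3 of the 5 households are poor, so H = 3/5 = 0.600.
A headcount ratio of at most 50% allows at most ⌊0.50 × 5⌋ = 2 poor households.
So at least 3 − 2 = 1 must be lifted.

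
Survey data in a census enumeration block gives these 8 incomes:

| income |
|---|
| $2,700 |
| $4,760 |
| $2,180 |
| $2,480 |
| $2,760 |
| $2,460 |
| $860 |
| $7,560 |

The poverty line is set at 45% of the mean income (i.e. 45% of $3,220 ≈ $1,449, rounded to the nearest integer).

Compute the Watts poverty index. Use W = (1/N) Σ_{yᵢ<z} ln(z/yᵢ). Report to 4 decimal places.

Incomes under z: $860 (q = 1 of N = 8).
Log gaps: ln(1449/860) = 0.5217.
W = 0.521697 / 8 = 0.0652.

0.0652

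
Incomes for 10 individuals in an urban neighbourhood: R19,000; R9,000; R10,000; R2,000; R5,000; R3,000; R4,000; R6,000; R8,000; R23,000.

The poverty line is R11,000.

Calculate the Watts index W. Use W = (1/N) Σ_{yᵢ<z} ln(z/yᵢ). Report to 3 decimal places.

0.602

Below the line: R2,000, R3,000, R4,000, R5,000, R6,000, R8,000, R9,000, R10,000 (q = 8 of N = 10).
Log gaps: ln(11000/2000) = 1.7047; ln(11000/3000) = 1.2993; ln(11000/4000) = 1.0116; ln(11000/5000) = 0.7885; ln(11000/6000) = 0.6061; ln(11000/8000) = 0.3185; ln(11000/9000) = 0.2007; ln(11000/10000) = 0.0953.
W = 6.024660 / 10 = 0.602.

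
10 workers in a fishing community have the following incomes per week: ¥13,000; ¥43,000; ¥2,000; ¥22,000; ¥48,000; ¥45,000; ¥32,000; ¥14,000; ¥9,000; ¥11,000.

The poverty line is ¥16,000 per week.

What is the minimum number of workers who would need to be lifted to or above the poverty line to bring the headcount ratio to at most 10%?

Currently q = 5 of N = 10 are below the line (H = 0.500).
A headcount ratio of at most 10% allows at most ⌊0.10 × 10⌋ = 1 poor workers.
So at least 5 − 1 = 4 must be lifted.

4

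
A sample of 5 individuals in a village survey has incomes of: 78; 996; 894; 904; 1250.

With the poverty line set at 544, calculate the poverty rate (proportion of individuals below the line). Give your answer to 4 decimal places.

1 of the 5 individuals have income below 544.
H = 1/5 = 0.2000.

0.2000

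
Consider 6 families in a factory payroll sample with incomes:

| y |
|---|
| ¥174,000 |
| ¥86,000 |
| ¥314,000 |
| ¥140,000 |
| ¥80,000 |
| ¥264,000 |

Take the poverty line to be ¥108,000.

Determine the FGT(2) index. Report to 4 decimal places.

0.0181

Below the line: ¥80,000, ¥86,000 (q = 2 of N = 6).
Shortfall ratios: (108000−80000)/108000 = 0.2593; (108000−86000)/108000 = 0.2037.
Squared: 0.0672; 0.0415.
Sum = 0.108711; P₂ = 0.108711 / 6 = 0.0181.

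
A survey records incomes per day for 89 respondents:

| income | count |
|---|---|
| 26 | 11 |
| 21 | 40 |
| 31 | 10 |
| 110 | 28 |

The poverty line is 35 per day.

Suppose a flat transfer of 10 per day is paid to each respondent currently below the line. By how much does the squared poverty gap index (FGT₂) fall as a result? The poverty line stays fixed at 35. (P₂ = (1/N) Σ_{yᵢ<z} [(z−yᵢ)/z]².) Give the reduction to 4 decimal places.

0.0757

Before: below the line — 40×21, 11×26, 10×31; squared poverty gap index (FGT₂) = 0.081550.
After the 10 transfer: below the line — 40×31; squared poverty gap index (FGT₂) = 0.005870.
Reduction = 0.081550 − 0.005870 = 0.0757.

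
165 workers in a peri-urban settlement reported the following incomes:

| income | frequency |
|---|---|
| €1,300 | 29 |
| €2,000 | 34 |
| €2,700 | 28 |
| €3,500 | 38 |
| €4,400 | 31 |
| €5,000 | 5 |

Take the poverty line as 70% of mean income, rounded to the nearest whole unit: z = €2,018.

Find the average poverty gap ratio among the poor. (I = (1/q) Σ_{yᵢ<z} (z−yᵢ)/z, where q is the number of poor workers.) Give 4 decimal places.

Incomes under z: 29×€1,300, 34×€2,000 (q = 63 of N = 165).
Shortfall ratios (z−y)/z: 0.3558 (×29), 0.0089 (×34); sum = 10.621407.
The income-gap ratio divides by q (the poor only): 10.621407 / 63 = 0.1686.

0.1686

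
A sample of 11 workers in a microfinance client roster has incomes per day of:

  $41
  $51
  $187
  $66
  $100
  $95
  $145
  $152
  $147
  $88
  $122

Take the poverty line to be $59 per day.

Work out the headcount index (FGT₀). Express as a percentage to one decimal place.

2 of the 11 workers have income below $59.
H = 2/11 = 18.2%.

18.2%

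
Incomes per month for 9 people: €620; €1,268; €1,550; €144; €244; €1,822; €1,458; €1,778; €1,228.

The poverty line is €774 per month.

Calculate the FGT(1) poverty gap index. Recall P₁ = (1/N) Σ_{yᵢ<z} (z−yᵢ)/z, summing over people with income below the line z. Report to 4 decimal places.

0.1886

Poor units: €144, €244, €620 (q = 3 of N = 9).
Shortfall ratios: (774−144)/774 = 0.8140; (774−244)/774 = 0.6848; (774−620)/774 = 0.1990.
Sum of shortfalls = 1.697674; P₁ averages over all N: 1.697674 / 9 = 0.1886.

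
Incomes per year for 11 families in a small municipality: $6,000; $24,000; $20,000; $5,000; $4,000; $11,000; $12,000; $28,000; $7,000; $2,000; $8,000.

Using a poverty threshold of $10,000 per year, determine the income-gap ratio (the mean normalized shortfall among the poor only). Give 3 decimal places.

Incomes under z: $2,000, $4,000, $5,000, $6,000, $7,000, $8,000 (q = 6 of N = 11).
Relative gaps: 0.8000, 0.6000, 0.5000, 0.4000, 0.3000, 0.2000; sum = 2.800000.
I averages over the q = 6 poor units only: 2.800000 / 6 = 0.467.

0.467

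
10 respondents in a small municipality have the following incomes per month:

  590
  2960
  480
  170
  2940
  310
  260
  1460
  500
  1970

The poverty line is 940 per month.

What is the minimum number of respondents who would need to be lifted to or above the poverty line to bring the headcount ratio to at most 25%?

6 of the 10 respondents are poor, so H = 6/10 = 0.600.
A headcount ratio of at most 25% allows at most ⌊0.25 × 10⌋ = 2 poor respondents.
So at least 6 − 2 = 4 must be lifted.

4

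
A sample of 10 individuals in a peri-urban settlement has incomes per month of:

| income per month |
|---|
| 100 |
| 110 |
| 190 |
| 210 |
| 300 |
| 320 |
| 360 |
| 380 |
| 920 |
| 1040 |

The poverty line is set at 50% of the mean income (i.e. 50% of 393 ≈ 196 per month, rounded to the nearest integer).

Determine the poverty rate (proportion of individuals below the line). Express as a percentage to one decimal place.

30.0%

3 of the 10 individuals have income below 196.
H = 3/10 = 30.0%.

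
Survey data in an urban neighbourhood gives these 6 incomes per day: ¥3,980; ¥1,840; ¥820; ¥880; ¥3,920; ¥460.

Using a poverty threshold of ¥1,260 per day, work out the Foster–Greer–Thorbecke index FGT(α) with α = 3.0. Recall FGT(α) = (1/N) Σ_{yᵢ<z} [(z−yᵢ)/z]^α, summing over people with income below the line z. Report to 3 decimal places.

0.054

Incomes under z: ¥460, ¥820, ¥880 (q = 3 of N = 6).
Shortfall ratios: (1260−460)/1260 = 0.6349; (1260−820)/1260 = 0.3492; (1260−880)/1260 = 0.3016.
Raised to α = 3.0: 0.25595; 0.04258; 0.02743.
Sum = 0.325967; FGT(3.0) = 0.325967 / 6 = 0.054.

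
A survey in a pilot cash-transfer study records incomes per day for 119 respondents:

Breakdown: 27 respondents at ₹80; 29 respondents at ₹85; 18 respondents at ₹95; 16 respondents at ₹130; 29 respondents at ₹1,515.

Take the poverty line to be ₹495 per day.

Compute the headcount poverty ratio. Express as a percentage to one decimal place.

75.6%

90 of the 119 respondents have income below ₹495.
H = 90/119 = 75.6%.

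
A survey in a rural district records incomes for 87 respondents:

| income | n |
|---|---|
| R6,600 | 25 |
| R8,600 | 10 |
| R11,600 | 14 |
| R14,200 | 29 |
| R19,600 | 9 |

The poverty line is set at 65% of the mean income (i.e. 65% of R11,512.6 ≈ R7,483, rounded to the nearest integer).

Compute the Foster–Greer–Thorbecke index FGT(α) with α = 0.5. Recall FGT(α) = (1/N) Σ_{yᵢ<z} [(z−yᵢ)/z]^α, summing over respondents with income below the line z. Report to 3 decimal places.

Below the line: 25×R6,600 (q = 25 of N = 87).
Relative gaps: (7483−6600)/7483 = 0.1180 (×25).
Raised to α = 0.5: 0.34351 (×25).
Sum = 8.587811; FGT(0.5) = 8.587811 / 87 = 0.099.

0.099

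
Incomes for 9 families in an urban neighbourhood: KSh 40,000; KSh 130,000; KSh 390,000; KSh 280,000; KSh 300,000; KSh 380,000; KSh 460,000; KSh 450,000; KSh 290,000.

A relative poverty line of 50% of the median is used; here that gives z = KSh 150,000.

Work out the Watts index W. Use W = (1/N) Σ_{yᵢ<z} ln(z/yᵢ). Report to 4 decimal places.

Below the line: KSh 40,000, KSh 130,000 (q = 2 of N = 9).
Log shortfalls: ln(150000/40000) = 1.3218; ln(150000/130000) = 0.1431.
W = 1.464857 / 9 = 0.1628.

0.1628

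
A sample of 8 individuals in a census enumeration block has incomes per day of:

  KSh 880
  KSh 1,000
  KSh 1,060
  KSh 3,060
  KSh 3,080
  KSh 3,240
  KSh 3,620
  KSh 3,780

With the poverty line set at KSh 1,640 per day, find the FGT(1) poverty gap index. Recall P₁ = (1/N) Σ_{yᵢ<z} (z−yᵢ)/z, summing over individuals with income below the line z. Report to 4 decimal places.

0.1509

Incomes under z: KSh 880, KSh 1,000, KSh 1,060 (q = 3 of N = 8).
Relative gaps: (1640−880)/1640 = 0.4634; (1640−1000)/1640 = 0.3902; (1640−1060)/1640 = 0.3537.
Σ = 1.207317. Dividing by the full population N = 8 gives P₁ = 0.1509.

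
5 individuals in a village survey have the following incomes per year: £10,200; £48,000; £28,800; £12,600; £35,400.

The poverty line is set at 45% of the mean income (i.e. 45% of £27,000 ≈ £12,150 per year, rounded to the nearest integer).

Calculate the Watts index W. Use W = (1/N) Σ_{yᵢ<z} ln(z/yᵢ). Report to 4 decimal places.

Incomes under z: £10,200 (q = 1 of N = 5).
ln(z/y) terms: ln(12150/10200) = 0.1749.
W = 0.174941 / 5 = 0.0350.

0.0350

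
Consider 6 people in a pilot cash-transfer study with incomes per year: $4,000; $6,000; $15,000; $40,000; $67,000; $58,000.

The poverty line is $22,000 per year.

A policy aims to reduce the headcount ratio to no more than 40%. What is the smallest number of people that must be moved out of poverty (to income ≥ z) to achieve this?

3 of the 6 people are poor, so H = 3/6 = 0.500.
A headcount ratio of at most 40% allows at most ⌊0.40 × 6⌋ = 2 poor people.
So at least 3 − 2 = 1 must be lifted.

1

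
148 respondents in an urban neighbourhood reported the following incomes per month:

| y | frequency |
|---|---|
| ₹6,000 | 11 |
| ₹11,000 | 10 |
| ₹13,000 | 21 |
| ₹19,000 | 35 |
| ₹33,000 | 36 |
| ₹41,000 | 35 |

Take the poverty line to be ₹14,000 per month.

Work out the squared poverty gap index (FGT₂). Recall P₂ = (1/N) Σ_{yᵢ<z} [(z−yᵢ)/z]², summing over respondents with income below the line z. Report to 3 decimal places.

Poor units: 11×₹6,000, 10×₹11,000, 21×₹13,000 (q = 42 of N = 148).
Gap ratios (z−y)/z: (14000−6000)/14000 = 0.5714 (×11); (14000−11000)/14000 = 0.2143 (×10); (14000−13000)/14000 = 0.0714 (×21).
Squared: 0.3265 (×11); 0.0459 (×10); 0.0051 (×21).
Sum = 4.158163; P₂ = 4.158163 / 148 = 0.028.

0.028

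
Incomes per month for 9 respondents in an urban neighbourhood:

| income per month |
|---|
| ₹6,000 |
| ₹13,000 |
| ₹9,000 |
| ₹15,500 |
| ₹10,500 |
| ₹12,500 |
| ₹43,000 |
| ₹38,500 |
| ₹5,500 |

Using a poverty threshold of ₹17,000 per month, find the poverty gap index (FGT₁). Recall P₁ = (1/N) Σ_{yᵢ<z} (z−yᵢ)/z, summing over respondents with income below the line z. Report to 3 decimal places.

0.307

Incomes under z: ₹5,500, ₹6,000, ₹9,000, ₹10,500, ₹12,500, ₹13,000, ₹15,500 (q = 7 of N = 9).
Normalized shortfalls: (17000−5500)/17000 = 0.6765; (17000−6000)/17000 = 0.6471; (17000−9000)/17000 = 0.4706; (17000−10500)/17000 = 0.3824; (17000−12500)/17000 = 0.2647; (17000−13000)/17000 = 0.2353; (17000−15500)/17000 = 0.0882.
Σ = 2.764706. Dividing by the full population N = 9 gives P₁ = 0.307.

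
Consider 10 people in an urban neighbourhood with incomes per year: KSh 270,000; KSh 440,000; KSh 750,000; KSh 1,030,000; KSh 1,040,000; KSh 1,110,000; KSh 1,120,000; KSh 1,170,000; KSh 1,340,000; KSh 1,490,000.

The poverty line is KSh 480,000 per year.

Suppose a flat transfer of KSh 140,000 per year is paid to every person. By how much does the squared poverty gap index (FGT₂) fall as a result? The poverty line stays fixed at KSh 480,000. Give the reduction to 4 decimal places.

0.0177

Before: below the line — KSh 270,000, KSh 440,000; squared poverty gap index (FGT₂) = 0.019835.
After the KSh 140,000 transfer: below the line — KSh 410,000; squared poverty gap index (FGT₂) = 0.002127.
Reduction = 0.019835 − 0.002127 = 0.0177.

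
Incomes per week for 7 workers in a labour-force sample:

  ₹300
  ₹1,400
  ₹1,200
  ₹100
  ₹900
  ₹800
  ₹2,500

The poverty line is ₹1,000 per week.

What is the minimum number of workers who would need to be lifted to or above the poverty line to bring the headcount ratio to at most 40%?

4 of the 7 workers are poor, so H = 4/7 = 0.571.
A headcount ratio of at most 40% allows at most ⌊0.40 × 7⌋ = 2 poor workers.
So at least 4 − 2 = 2 must be lifted.

2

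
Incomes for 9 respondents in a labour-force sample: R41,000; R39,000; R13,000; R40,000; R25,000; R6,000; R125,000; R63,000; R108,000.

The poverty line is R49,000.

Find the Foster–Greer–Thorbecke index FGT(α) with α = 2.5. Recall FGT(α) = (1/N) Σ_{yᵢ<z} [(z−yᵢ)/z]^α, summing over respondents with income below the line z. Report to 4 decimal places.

0.1551

Below z: R6,000, R13,000, R25,000, R39,000, R40,000, R41,000 (q = 6 of N = 9).
Relative gaps: (49000−6000)/49000 = 0.8776; (49000−13000)/49000 = 0.7347; (49000−25000)/49000 = 0.4898; (49000−39000)/49000 = 0.2041; (49000−40000)/49000 = 0.1837; (49000−41000)/49000 = 0.1633.
Raised to α = 2.5: 0.72141; 0.46266; 0.16790; 0.01882; 0.01446; 0.01077.
Sum = 1.396011; FGT(2.5) = 1.396011 / 9 = 0.1551.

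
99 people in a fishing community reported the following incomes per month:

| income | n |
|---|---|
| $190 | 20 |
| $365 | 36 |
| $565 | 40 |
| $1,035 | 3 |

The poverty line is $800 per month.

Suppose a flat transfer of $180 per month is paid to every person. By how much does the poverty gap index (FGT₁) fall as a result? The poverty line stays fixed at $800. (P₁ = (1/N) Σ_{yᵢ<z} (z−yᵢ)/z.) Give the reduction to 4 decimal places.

Before: below the line — 20×$190, 36×$365, 40×$565; poverty gap index (FGT₁) = 0.470455.
After the $180 transfer: below the line — 20×$370, 36×$545, 40×$745; poverty gap index (FGT₁) = 0.252273.
Reduction = 0.470455 − 0.252273 = 0.2182.

0.2182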